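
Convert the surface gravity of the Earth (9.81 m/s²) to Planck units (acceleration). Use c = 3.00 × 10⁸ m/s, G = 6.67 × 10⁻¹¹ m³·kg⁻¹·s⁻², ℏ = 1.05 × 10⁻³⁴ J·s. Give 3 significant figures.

1.76 × 10⁻⁵¹

Planck acceleration: a_P = √(c⁷/(ℏG)) = 5.59 × 10⁵¹ m/s².
9.81 / 5.59 × 10⁵¹ = 1.76 × 10⁻⁵¹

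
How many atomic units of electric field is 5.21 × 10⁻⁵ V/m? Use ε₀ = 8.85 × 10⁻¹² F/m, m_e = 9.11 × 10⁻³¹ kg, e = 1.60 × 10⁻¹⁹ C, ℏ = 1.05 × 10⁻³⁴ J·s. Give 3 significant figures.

1.00 × 10⁻¹⁶

atomic unit of electric field: E_au = E_h/(e a₀) = m_e²e⁵/((4πε₀)³ℏ⁴) = 5.20 × 10¹¹ V/m.
5.21 × 10⁻⁵ / 5.20 × 10¹¹ = 1.00 × 10⁻¹⁶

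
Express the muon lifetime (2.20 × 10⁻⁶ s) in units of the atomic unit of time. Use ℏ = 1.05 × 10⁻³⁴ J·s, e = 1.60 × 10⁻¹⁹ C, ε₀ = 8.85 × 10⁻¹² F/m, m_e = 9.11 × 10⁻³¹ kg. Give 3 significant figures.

9.17 × 10¹⁰

atomic unit of time: τ_au = (4πε₀)²ℏ³/(m_e e⁴) = 2.40 × 10⁻¹⁷ s.
2.20 × 10⁻⁶ / 2.40 × 10⁻¹⁷ = 9.17 × 10¹⁰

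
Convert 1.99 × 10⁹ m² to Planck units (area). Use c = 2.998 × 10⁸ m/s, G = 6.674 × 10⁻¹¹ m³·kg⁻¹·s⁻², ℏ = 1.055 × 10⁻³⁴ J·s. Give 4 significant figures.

7.616 × 10⁷⁸

Planck area: A_P = ℏG/c³ = 2.613 × 10⁻⁷⁰ m².
1.99 × 10⁹ / 2.613 × 10⁻⁷⁰ = 7.616 × 10⁷⁸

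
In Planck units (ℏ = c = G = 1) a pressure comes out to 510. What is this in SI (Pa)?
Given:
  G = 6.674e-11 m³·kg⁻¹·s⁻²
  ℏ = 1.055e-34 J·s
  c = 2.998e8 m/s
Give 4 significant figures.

2.362e116 Pa

One Planck pressure: p_P = c⁷/(ℏG²) = 4.632e113 Pa.
510 × 4.632e113 Pa = 2.362e116 Pa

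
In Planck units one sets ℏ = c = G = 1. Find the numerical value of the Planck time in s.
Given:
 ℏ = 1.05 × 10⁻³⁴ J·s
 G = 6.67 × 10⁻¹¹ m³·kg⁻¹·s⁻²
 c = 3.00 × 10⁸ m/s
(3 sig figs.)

5.37 × 10⁻⁴⁴ s

t_P = √(ℏG/c⁵)
  = √(2.88 × 10⁻⁸⁷)
  = 5.37 × 10⁻⁴⁴ s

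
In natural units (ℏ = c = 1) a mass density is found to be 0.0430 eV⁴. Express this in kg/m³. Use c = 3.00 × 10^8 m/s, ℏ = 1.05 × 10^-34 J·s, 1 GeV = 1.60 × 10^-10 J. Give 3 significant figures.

1.00 × 10^-17 kg/m³

Mass density is [E]/(c²[L]³) = [E]⁴/(ℏ³c⁵).
1 GeV⁴ → 1/(ℏ³c⁵) × (1 GeV in J)⁴ = 2.33 × 10^20 kg/m³.
Convert the energy scale: 0.0430 eV⁴ = 4.30 × 10^-38 GeV⁴.
Result: 4.30 × 10^-38 × 2.33 × 10^20 = 1.00 × 10^-17 kg/m³.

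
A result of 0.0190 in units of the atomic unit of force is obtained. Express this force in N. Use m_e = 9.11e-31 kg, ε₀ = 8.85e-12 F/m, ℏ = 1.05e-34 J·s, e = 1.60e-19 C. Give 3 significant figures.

One atomic unit of force: F_au = E_h/a₀ = m_e²e⁶/((4πε₀)³ℏ⁴) = 8.33e-8 N.
0.0190 × 8.33e-8 N = 1.58e-9 N

1.58e-9 N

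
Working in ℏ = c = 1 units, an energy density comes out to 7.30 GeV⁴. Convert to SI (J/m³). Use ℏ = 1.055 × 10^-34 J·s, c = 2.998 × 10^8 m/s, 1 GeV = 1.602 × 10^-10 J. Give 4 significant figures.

[E]/[L]³ = [E]⁴/(ℏc)³; restore (ℏc)⁻³.
1 GeV⁴ → 1/(ℏc)³ × (1 GeV in J)⁴ = 2.082 × 10^37 J/m³.
Result: 7.30 × 2.082 × 10^37 = 1.520 × 10^38 J/m³.

1.520 × 10^38 J/m³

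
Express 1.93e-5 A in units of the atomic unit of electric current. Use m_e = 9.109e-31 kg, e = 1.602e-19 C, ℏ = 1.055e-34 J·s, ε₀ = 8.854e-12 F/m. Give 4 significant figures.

atomic unit of electric current: I_au = e E_h/ℏ = m_e e⁵/((4πε₀)²ℏ³) = 6.612e-3 A.
1.93e-5 / 6.612e-3 = 2.919e-3

2.919e-3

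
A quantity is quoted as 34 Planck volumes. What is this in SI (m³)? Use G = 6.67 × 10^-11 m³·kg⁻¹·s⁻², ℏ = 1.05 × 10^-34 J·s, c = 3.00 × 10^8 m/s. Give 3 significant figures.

1.42 × 10^-103 m³

One Planck volume: V_P = (ℏG/c³)^(3/2) = 4.18 × 10^-105 m³.
34 × 4.18 × 10^-105 m³ = 1.42 × 10^-103 m³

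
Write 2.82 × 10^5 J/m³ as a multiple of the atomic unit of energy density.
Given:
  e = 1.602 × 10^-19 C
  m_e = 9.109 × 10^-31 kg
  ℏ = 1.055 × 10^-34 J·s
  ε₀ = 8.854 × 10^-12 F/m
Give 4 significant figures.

9.627 × 10^-9

atomic unit of energy density: u_au = E_h/a₀³ = m_e⁴e¹⁰/((4πε₀)⁵ℏ⁸) = 2.929 × 10^13 J/m³.
2.82 × 10^5 / 2.929 × 10^13 = 9.627 × 10^-9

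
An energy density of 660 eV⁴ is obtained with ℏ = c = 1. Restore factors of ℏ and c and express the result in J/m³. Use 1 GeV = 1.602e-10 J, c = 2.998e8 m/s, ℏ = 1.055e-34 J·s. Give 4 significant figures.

1.374e4 J/m³

[E]/[L]³ = [E]⁴/(ℏc)³; restore (ℏc)⁻³.
1 GeV⁴ → 1/(ℏc)³ × (1 GeV in J)⁴ = 2.082e37 J/m³.
Convert the energy scale: 660 eV⁴ = 6.60e-34 GeV⁴.
Result: 6.60e-34 × 2.082e37 = 1.374e4 J/m³.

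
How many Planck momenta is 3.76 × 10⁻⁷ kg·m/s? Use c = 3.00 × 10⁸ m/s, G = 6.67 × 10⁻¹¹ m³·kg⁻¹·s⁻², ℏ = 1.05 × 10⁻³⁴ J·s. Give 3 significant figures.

5.77 × 10⁻⁸

Planck momentum: p_P = √(ℏc³/G) = 6.52 kg·m/s.
3.76 × 10⁻⁷ / 6.52 = 5.77 × 10⁻⁸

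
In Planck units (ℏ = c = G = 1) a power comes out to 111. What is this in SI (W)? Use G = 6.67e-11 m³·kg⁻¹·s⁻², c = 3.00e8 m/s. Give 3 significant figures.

4.04e54 W

One Planck power: P_P = c⁵/G = 3.64e52 W.
111 × 3.64e52 W = 4.04e54 W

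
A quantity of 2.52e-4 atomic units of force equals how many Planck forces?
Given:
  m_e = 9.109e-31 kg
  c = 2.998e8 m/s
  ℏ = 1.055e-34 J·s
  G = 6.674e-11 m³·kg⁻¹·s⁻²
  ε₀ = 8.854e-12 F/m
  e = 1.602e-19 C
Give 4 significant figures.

atomic unit of force: F_au = E_h/a₀ = m_e²e⁶/((4πε₀)³ℏ⁴) = 8.220e-8 N
Planck force: F_P = c⁴/G = 1.210e44 N
2.52e-4 × 8.220e-8 / 1.210e44 = 1.711e-55

1.711e-55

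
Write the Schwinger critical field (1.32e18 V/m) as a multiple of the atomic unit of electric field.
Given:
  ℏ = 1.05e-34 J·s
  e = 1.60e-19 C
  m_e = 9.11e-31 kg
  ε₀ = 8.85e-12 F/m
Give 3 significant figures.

2.54e6

atomic unit of electric field: E_au = E_h/(e a₀) = m_e²e⁵/((4πε₀)³ℏ⁴) = 5.20e11 V/m.
1.32e18 / 5.20e11 = 2.54e6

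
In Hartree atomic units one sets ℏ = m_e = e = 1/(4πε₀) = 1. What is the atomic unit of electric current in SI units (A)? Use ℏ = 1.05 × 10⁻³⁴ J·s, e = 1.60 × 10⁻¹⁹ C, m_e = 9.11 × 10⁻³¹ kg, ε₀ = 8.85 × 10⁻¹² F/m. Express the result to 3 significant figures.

6.67 × 10⁻³ A

I_au = e E_h/ℏ = m_e e⁵/((4πε₀)²ℏ³)
E_h = 4.38 × 10⁻¹⁸ J
e·E_h/ℏ = 6.67 × 10⁻³ A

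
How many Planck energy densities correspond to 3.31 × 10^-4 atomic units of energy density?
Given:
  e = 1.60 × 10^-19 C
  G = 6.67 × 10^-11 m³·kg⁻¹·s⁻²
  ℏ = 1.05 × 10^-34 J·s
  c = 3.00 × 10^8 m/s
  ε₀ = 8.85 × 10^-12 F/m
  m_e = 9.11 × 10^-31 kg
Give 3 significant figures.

2.13 × 10^-104

atomic unit of energy density: u_au = E_h/a₀³ = m_e⁴e¹⁰/((4πε₀)⁵ℏ⁸) = 3.01 × 10^13 J/m³
Planck energy density: u_P = c⁷/(ℏG²) = 4.68 × 10^113 J/m³
3.31 × 10^-4 × 3.01 × 10^13 / 4.68 × 10^113 = 2.13 × 10^-104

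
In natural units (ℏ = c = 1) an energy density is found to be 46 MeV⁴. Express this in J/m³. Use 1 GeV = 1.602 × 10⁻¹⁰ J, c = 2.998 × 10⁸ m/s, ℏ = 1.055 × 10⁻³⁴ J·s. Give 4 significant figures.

9.575 × 10²⁶ J/m³

[E]/[L]³ = [E]⁴/(ℏc)³; restore (ℏc)⁻³.
1 GeV⁴ → 1/(ℏc)³ × (1 GeV in J)⁴ = 2.082 × 10³⁷ J/m³.
Convert the energy scale: 46 MeV⁴ = 4.60 × 10⁻¹¹ GeV⁴.
Result: 4.60 × 10⁻¹¹ × 2.082 × 10³⁷ = 9.575 × 10²⁶ J/m³.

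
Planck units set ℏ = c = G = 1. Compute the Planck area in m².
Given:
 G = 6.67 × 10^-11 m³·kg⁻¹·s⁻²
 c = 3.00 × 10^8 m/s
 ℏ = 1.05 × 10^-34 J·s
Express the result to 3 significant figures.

Dimensional analysis gives A_P = ℏG/c³.
  = 7.00 × 10^-45 / 2.70 × 10^25
  = 2.59 × 10^-70 m²

2.59 × 10^-70 m²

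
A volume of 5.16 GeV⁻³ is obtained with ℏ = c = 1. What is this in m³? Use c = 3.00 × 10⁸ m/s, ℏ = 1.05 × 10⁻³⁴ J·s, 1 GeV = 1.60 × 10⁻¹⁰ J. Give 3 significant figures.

3.94 × 10⁻⁴⁷ m³

Volume is [L]³ = [E]⁻³·(ℏc)³.
1 GeV⁻³ → (ℏc)³ × (1 GeV in J)⁻³ = 7.63 × 10⁻⁴⁸ m³.
Result: 5.16 × 7.63 × 10⁻⁴⁸ = 3.94 × 10⁻⁴⁷ m³.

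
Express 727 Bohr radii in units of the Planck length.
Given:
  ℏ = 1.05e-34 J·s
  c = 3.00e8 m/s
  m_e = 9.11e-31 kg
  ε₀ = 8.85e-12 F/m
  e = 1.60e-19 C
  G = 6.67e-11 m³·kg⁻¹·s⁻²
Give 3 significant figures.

Bohr radius: a₀ = 4πε₀ℏ²/(m_e e²) = 5.26e-11 m
Planck length: ℓ_P = √(ℏG/c³) = 1.61e-35 m
727 × 5.26e-11 / 1.61e-35 = 2.37e27

2.37e27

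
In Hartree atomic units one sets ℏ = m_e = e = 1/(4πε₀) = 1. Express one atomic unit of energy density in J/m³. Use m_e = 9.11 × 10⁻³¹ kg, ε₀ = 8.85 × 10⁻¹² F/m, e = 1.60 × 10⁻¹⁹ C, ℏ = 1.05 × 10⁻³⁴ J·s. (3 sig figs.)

u_au = E_h/a₀³ = m_e⁴e¹⁰/((4πε₀)⁵ℏ⁸)
E_h = 4.38 × 10⁻¹⁸ J
a₀ = 5.26 × 10⁻¹¹ m
E_h/a₀³ = 3.01 × 10¹³ J/m³

3.01 × 10¹³ J/m³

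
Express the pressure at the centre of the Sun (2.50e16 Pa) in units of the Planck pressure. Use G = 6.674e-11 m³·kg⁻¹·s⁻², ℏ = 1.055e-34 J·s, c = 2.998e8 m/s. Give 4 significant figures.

Planck pressure: p_P = c⁷/(ℏG²) = 4.632e113 Pa.
2.50e16 / 4.632e113 = 5.397e-98

5.397e-98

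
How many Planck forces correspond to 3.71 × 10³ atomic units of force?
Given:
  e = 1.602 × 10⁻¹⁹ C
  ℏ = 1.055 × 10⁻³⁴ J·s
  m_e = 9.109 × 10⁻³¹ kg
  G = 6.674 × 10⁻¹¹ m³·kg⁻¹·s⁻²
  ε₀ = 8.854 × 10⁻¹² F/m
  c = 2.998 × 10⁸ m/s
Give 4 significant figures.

2.519 × 10⁻⁴⁸

atomic unit of force: F_au = E_h/a₀ = m_e²e⁶/((4πε₀)³ℏ⁴) = 8.220 × 10⁻⁸ N
Planck force: F_P = c⁴/G = 1.210 × 10⁴⁴ N
3.71 × 10³ × 8.220 × 10⁻⁸ / 1.210 × 10⁴⁴ = 2.519 × 10⁻⁴⁸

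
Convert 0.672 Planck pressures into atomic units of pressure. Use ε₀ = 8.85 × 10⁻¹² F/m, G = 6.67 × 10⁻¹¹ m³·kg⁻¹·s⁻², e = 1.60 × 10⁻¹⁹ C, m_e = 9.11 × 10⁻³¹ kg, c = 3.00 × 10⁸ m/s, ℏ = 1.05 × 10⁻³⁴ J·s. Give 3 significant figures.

Planck pressure: p_P = c⁷/(ℏG²) = 4.68 × 10¹¹³ Pa
atomic unit of pressure: P_au = E_h/a₀³ = m_e⁴e¹⁰/((4πε₀)⁵ℏ⁸) = 3.01 × 10¹³ Pa
0.672 × 4.68 × 10¹¹³ / 3.01 × 10¹³ = 1.04 × 10¹⁰⁰

1.04 × 10¹⁰⁰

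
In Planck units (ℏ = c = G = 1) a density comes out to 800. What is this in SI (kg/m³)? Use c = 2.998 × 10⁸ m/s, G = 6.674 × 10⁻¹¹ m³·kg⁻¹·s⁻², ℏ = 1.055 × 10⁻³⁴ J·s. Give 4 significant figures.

One Planck density: ρ_P = c⁵/(ℏG²) = 5.154 × 10⁹⁶ kg/m³.
800 × 5.154 × 10⁹⁶ kg/m³ = 4.123 × 10⁹⁹ kg/m³

4.123 × 10⁹⁹ kg/m³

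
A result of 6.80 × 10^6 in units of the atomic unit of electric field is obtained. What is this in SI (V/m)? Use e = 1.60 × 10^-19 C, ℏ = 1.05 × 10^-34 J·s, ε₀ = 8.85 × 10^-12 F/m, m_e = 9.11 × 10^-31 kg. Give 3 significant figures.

3.54 × 10^18 V/m

One atomic unit of electric field: E_au = E_h/(e a₀) = m_e²e⁵/((4πε₀)³ℏ⁴) = 5.20 × 10^11 V/m.
6.80 × 10^6 × 5.20 × 10^11 V/m = 3.54 × 10^18 V/m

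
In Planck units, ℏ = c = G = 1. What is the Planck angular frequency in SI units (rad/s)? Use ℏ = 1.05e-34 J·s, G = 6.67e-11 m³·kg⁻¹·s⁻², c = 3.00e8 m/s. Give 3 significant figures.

1.86e43 rad/s

The unique combination of the constants set to 1 with dimensions of angular frequency is ω_P = √(c⁵/(ℏG)).
  = √(3.47e86)
  = 1.86e43 rad/s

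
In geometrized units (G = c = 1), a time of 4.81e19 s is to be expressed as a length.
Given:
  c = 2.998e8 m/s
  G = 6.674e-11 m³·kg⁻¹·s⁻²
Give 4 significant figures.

1.442e28 m

Time → length via c.
4.81e19 s × (c) = 1.442e28 m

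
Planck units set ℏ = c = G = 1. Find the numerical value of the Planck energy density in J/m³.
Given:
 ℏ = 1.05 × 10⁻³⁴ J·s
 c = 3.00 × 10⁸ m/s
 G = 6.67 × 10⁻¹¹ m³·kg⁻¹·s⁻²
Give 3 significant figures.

From ℏ = c = G = 1 the energy density scale is u_P = c⁷/(ℏG²).
  = 2.19 × 10⁵⁹ / 4.67 × 10⁻⁵⁵
  = 4.68 × 10¹¹³ J/m³

4.68 × 10¹¹³ J/m³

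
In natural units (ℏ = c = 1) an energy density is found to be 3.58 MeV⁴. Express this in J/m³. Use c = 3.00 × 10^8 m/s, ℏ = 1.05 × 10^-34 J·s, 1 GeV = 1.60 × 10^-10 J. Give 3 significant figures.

[E]/[L]³ = [E]⁴/(ℏc)³; restore (ℏc)⁻³.
1 GeV⁴ → 1/(ℏc)³ × (1 GeV in J)⁴ = 2.10 × 10^37 J/m³.
Convert the energy scale: 3.58 MeV⁴ = 3.58 × 10^-12 GeV⁴.
Result: 3.58 × 10^-12 × 2.10 × 10^37 = 7.51 × 10^25 J/m³.

7.51 × 10^25 J/m³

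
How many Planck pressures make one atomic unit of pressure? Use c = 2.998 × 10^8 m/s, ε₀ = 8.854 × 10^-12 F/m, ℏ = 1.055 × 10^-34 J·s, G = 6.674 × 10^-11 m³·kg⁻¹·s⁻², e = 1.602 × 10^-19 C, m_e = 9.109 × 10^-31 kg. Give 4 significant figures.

6.323 × 10^-101

atomic unit of pressure: P_au = E_h/a₀³ = m_e⁴e¹⁰/((4πε₀)⁵ℏ⁸) = 2.929 × 10^13 Pa
Planck pressure: p_P = c⁷/(ℏG²) = 4.632 × 10^113 Pa
ratio = 2.929 × 10^13 / 4.632 × 10^113 = 6.323 × 10^-101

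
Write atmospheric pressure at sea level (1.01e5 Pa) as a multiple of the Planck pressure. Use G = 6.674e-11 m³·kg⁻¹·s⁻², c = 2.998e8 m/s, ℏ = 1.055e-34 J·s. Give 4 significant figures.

Planck pressure: p_P = c⁷/(ℏG²) = 4.632e113 Pa.
1.01e5 / 4.632e113 = 2.180e-109

2.180e-109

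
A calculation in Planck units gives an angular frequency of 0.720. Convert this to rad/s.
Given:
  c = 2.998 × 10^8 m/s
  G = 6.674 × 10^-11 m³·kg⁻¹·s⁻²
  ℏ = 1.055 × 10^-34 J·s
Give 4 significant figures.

1.335 × 10^43 rad/s

One Planck angular frequency: ω_P = √(c⁵/(ℏG)) = 1.855 × 10^43 rad/s.
0.720 × 1.855 × 10^43 rad/s = 1.335 × 10^43 rad/s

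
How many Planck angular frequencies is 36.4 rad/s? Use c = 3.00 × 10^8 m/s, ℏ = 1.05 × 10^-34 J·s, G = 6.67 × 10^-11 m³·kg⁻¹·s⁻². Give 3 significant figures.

1.95 × 10^-42

Planck angular frequency: ω_P = √(c⁵/(ℏG)) = 1.86 × 10^43 rad/s.
36.4 / 1.86 × 10^43 = 1.95 × 10^-42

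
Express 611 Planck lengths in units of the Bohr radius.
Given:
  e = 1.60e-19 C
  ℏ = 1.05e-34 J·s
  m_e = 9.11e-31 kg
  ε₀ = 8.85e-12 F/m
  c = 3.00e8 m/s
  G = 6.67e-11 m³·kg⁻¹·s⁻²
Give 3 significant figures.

Planck length: ℓ_P = √(ℏG/c³) = 1.61e-35 m
Bohr radius: a₀ = 4πε₀ℏ²/(m_e e²) = 5.26e-11 m
611 × 1.61e-35 / 5.26e-11 = 1.87e-22

1.87e-22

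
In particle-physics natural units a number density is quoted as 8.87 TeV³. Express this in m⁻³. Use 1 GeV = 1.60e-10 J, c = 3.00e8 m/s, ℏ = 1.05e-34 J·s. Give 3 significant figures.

Number density is [L]⁻³ = [E]³/(ℏc)³.
1 GeV³ → 1/(ℏc)³ × (1 GeV in J)³ = 1.31e47 m⁻³.
Convert the energy scale: 8.87 TeV³ = 8.87e9 GeV³.
Result: 8.87e9 × 1.31e47 = 1.16e57 m⁻³.

1.16e57 m⁻³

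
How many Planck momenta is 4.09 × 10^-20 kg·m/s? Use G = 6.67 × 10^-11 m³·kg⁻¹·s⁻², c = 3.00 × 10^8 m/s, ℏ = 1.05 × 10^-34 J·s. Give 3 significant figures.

6.27 × 10^-21

Planck momentum: p_P = √(ℏc³/G) = 6.52 kg·m/s.
4.09 × 10^-20 / 6.52 = 6.27 × 10^-21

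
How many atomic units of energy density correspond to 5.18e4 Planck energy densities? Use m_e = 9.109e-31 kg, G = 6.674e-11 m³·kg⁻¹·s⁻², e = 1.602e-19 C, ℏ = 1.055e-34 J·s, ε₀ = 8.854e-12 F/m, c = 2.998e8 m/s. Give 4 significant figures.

Planck energy density: u_P = c⁷/(ℏG²) = 4.632e113 J/m³
atomic unit of energy density: u_au = E_h/a₀³ = m_e⁴e¹⁰/((4πε₀)⁵ℏ⁸) = 2.929e13 J/m³
5.18e4 × 4.632e113 / 2.929e13 = 8.192e104

8.192e104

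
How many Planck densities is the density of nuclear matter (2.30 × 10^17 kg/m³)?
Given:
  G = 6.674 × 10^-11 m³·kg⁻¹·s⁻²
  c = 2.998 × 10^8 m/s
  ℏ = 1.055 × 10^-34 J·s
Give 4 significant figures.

4.463 × 10^-80

Planck density: ρ_P = c⁵/(ℏG²) = 5.154 × 10^96 kg/m³.
2.30 × 10^17 / 5.154 × 10^96 = 4.463 × 10^-80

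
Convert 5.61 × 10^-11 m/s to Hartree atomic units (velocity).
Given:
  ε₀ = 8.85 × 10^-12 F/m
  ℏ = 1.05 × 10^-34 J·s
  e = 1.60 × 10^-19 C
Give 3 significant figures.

2.56 × 10^-17

atomic unit of velocity: v_au = e²/(4πε₀ℏ) = 2.19 × 10^6 m/s.
5.61 × 10^-11 / 2.19 × 10^6 = 2.56 × 10^-17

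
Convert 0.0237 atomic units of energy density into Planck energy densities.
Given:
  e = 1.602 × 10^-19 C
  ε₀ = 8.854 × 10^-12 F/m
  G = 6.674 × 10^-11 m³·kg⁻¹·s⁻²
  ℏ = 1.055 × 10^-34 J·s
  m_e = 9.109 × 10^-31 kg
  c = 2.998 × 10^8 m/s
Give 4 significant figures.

atomic unit of energy density: u_au = E_h/a₀³ = m_e⁴e¹⁰/((4πε₀)⁵ℏ⁸) = 2.929 × 10^13 J/m³
Planck energy density: u_P = c⁷/(ℏG²) = 4.632 × 10^113 J/m³
0.0237 × 2.929 × 10^13 / 4.632 × 10^113 = 1.499 × 10^-102

1.499 × 10^-102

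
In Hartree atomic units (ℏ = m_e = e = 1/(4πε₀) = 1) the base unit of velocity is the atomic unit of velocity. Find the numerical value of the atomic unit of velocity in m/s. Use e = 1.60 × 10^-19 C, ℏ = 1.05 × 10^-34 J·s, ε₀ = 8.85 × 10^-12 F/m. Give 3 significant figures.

v_au = e²/(4πε₀ℏ)
  = 2.56 × 10^-38 / 1.17 × 10^-44
  = 2.19 × 10^6 m/s

2.19 × 10^6 m/s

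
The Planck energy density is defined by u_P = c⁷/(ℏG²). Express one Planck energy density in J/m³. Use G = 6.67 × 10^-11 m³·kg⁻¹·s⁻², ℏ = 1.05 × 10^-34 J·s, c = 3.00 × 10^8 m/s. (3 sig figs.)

u_P = c⁷/(ℏG²)
  = 2.19 × 10^59 / 4.67 × 10^-55
  = 4.68 × 10^113 J/m³

4.68 × 10^113 J/m³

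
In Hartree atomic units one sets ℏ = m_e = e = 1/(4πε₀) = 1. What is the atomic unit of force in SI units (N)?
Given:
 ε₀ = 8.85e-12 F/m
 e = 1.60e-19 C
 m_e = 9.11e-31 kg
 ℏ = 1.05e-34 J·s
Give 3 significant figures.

F_au = E_h/a₀ = m_e²e⁶/((4πε₀)³ℏ⁴)
E_h = 4.38e-18 J
a₀ = 5.26e-11 m
E_h/a₀ = 8.33e-8 N

8.33e-8 N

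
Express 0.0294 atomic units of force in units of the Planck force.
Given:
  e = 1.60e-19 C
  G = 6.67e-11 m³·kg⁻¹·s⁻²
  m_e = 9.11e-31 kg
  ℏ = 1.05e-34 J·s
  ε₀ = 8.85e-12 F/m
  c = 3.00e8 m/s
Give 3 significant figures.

atomic unit of force: F_au = E_h/a₀ = m_e²e⁶/((4πε₀)³ℏ⁴) = 8.33e-8 N
Planck force: F_P = c⁴/G = 1.21e44 N
0.0294 × 8.33e-8 / 1.21e44 = 2.02e-53

2.02e-53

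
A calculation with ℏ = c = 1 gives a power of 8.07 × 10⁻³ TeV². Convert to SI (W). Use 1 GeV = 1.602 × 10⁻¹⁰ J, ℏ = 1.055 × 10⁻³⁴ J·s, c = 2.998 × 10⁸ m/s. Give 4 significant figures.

Power is [E]/[T] = [E]²/ℏ.
1 GeV² → 1/ℏ × (1 GeV in J)² = 2.433 × 10¹⁴ W.
Convert the energy scale: 8.07 × 10⁻³ TeV² = 8.07 × 10³ GeV².
Result: 8.07 × 10³ × 2.433 × 10¹⁴ = 1.963 × 10¹⁸ W.

1.963 × 10¹⁸ W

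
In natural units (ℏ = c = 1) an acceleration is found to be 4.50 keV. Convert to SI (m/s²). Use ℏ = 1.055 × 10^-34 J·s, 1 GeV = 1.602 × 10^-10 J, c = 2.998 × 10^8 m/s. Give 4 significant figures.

Acceleration is [L]/[T]² = c·[E]/ℏ.
1 GeV → c/ℏ × (1 GeV in J) = 4.552 × 10^32 m/s².
Convert the energy scale: 4.50 keV = 4.50 × 10^-6 GeV.
Result: 4.50 × 10^-6 × 4.552 × 10^32 = 2.049 × 10^27 m/s².

2.049 × 10^27 m/s²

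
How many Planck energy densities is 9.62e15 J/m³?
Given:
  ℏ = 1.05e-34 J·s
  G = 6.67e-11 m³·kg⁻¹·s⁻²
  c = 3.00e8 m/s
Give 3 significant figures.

2.05e-98

Planck energy density: u_P = c⁷/(ℏG²) = 4.68e113 J/m³.
9.62e15 / 4.68e113 = 2.05e-98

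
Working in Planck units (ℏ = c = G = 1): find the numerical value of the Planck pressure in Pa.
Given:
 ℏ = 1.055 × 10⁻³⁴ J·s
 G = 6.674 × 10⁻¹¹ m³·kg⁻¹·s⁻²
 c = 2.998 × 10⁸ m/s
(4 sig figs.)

4.632 × 10¹¹³ Pa

From ℏ = c = G = 1 the pressure scale is p_P = c⁷/(ℏG²).
  = 2.177 × 10⁵⁹ / 4.699 × 10⁻⁵⁵
  = 4.632 × 10¹¹³ Pa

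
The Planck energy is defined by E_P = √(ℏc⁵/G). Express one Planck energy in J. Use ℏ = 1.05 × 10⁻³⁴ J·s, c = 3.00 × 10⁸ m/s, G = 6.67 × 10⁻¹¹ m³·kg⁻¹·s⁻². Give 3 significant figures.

1.96 × 10⁹ J

E_P = √(ℏc⁵/G)
  = √(3.83 × 10¹⁸)
  = 1.96 × 10⁹ J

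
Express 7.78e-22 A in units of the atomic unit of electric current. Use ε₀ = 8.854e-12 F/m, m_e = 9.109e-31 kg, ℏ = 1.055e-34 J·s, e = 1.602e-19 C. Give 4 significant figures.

1.177e-19

atomic unit of electric current: I_au = e E_h/ℏ = m_e e⁵/((4πε₀)²ℏ³) = 6.612e-3 A.
7.78e-22 / 6.612e-3 = 1.177e-19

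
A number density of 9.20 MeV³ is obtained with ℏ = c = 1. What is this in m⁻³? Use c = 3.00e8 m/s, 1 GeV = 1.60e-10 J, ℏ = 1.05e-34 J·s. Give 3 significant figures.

1.21e39 m⁻³

Number density is [L]⁻³ = [E]³/(ℏc)³.
1 GeV³ → 1/(ℏc)³ × (1 GeV in J)³ = 1.31e47 m⁻³.
Convert the energy scale: 9.20 MeV³ = 9.20e-9 GeV³.
Result: 9.20e-9 × 1.31e47 = 1.21e39 m⁻³.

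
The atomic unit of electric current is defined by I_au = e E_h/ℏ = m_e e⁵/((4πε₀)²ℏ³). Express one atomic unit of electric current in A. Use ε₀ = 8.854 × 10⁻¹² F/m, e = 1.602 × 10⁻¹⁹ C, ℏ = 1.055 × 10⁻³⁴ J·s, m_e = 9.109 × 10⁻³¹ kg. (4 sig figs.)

I_au = e E_h/ℏ = m_e e⁵/((4πε₀)²ℏ³)
E_h = 4.354 × 10⁻¹⁸ J
e·E_h/ℏ = 6.612 × 10⁻³ A

6.612 × 10⁻³ A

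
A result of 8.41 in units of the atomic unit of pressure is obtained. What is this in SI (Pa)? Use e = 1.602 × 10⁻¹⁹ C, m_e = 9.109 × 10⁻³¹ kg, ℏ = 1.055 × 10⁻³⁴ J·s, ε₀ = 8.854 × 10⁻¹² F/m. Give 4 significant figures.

One atomic unit of pressure: P_au = E_h/a₀³ = m_e⁴e¹⁰/((4πε₀)⁵ℏ⁸) = 2.929 × 10¹³ Pa.
8.41 × 2.929 × 10¹³ Pa = 2.463 × 10¹⁴ Pa

2.463 × 10¹⁴ Pa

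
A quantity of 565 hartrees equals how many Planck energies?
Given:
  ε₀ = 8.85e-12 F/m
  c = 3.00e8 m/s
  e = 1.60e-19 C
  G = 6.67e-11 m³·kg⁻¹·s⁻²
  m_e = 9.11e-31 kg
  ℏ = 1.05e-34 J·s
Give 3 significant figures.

hartree: E_h = m_e e⁴/(4πε₀ℏ)² = 4.38e-18 J
Planck energy: E_P = √(ℏc⁵/G) = 1.96e9 J
565 × 4.38e-18 / 1.96e9 = 1.26e-24

1.26e-24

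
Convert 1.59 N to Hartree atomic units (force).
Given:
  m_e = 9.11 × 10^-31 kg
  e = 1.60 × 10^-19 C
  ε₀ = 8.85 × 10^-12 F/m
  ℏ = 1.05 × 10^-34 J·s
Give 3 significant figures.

atomic unit of force: F_au = E_h/a₀ = m_e²e⁶/((4πε₀)³ℏ⁴) = 8.33 × 10^-8 N.
1.59 / 8.33 × 10^-8 = 1.91 × 10^7

1.91 × 10^7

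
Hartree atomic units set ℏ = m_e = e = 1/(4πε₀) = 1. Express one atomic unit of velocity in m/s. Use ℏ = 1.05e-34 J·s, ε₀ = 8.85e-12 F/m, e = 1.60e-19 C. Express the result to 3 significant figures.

2.19e6 m/s

From ℏ = m_e = e = 1/(4πε₀) = 1 the velocity scale is v_au = e²/(4πε₀ℏ).
  = 2.56e-38 / 1.17e-44
  = 2.19e6 m/s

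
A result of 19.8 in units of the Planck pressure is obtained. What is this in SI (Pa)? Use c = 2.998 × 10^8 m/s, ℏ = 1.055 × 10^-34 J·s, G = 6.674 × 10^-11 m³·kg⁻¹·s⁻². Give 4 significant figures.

One Planck pressure: p_P = c⁷/(ℏG²) = 4.632 × 10^113 Pa.
19.8 × 4.632 × 10^113 Pa = 9.172 × 10^114 Pa

9.172 × 10^114 Pa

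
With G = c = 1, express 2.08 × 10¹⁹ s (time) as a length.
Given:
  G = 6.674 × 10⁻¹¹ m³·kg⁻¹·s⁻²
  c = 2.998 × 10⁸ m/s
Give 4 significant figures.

Time → length via c.
2.08 × 10¹⁹ s × (c) = 6.236 × 10²⁷ m

6.236 × 10²⁷ m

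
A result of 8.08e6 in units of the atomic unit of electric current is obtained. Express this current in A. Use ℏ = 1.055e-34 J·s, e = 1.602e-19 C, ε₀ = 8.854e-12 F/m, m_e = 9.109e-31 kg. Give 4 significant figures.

5.342e4 A

One atomic unit of electric current: I_au = e E_h/ℏ = m_e e⁵/((4πε₀)²ℏ³) = 6.612e-3 A.
8.08e6 × 6.612e-3 A = 5.342e4 A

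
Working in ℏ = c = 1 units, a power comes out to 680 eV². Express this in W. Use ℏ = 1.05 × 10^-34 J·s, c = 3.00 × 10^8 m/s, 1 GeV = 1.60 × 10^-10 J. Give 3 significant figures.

Power is [E]/[T] = [E]²/ℏ.
1 GeV² → 1/ℏ × (1 GeV in J)² = 2.44 × 10^14 W.
Convert the energy scale: 680 eV² = 6.80 × 10^-16 GeV².
Result: 6.80 × 10^-16 × 2.44 × 10^14 = 0.166 W.

0.166 W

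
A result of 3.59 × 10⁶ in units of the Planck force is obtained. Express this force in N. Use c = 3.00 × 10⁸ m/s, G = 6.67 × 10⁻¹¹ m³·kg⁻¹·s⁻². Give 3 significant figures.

One Planck force: F_P = c⁴/G = 1.21 × 10⁴⁴ N.
3.59 × 10⁶ × 1.21 × 10⁴⁴ N = 4.36 × 10⁵⁰ N

4.36 × 10⁵⁰ N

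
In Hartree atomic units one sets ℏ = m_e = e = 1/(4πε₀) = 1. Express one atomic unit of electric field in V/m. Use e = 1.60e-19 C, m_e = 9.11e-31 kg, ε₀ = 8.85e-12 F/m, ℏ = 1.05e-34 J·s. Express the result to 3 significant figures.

E_au = E_h/(e a₀) = m_e²e⁵/((4πε₀)³ℏ⁴)
E_h = 4.38e-18 J
a₀ = 5.26e-11 m
E_h/(e·a₀) = 5.20e11 V/m

5.20e11 V/m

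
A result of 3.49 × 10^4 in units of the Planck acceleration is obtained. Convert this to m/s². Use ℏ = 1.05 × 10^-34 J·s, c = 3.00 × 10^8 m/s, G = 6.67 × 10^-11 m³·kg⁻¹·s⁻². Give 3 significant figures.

One Planck acceleration: a_P = √(c⁷/(ℏG)) = 5.59 × 10^51 m/s².
3.49 × 10^4 × 5.59 × 10^51 m/s² = 1.95 × 10^56 m/s²

1.95 × 10^56 m/s²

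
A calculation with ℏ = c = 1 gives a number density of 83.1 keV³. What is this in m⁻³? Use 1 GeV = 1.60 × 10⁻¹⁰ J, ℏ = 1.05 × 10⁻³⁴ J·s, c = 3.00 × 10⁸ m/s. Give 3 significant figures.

1.09 × 10³¹ m⁻³

Number density is [L]⁻³ = [E]³/(ℏc)³.
1 GeV³ → 1/(ℏc)³ × (1 GeV in J)³ = 1.31 × 10⁴⁷ m⁻³.
Convert the energy scale: 83.1 keV³ = 8.31 × 10⁻¹⁷ GeV³.
Result: 8.31 × 10⁻¹⁷ × 1.31 × 10⁴⁷ = 1.09 × 10³¹ m⁻³.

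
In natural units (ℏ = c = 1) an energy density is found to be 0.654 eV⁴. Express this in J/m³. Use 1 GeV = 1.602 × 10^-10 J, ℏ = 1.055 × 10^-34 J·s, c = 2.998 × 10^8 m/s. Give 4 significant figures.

[E]/[L]³ = [E]⁴/(ℏc)³; restore (ℏc)⁻³.
1 GeV⁴ → 1/(ℏc)³ × (1 GeV in J)⁴ = 2.082 × 10^37 J/m³.
Convert the energy scale: 0.654 eV⁴ = 6.54 × 10^-37 GeV⁴.
Result: 6.54 × 10^-37 × 2.082 × 10^37 = 13.61 J/m³.

13.61 J/m³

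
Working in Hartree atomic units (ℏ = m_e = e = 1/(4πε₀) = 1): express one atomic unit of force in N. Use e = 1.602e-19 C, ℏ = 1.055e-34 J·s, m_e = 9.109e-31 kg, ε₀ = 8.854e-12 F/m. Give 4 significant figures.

Dimensional analysis gives F_au = E_h/a₀ = m_e²e⁶/((4πε₀)³ℏ⁴).
E_h = 4.354e-18 J
a₀ = 5.297e-11 m
E_h/a₀ = 8.220e-8 N

8.220e-8 N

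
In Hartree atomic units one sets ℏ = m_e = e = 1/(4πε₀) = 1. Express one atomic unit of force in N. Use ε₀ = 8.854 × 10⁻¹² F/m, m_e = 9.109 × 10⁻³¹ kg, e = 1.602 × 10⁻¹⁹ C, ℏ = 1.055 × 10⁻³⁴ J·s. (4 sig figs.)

8.220 × 10⁻⁸ N

F_au = E_h/a₀ = m_e²e⁶/((4πε₀)³ℏ⁴)
E_h = 4.354 × 10⁻¹⁸ J
a₀ = 5.297 × 10⁻¹¹ m
E_h/a₀ = 8.220 × 10⁻⁸ N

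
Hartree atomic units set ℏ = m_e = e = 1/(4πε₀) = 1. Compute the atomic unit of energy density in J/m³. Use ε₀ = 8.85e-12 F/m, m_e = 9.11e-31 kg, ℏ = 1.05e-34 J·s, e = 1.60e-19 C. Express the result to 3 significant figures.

From ℏ = m_e = e = 1/(4πε₀) = 1 the energy density scale is u_au = E_h/a₀³ = m_e⁴e¹⁰/((4πε₀)⁵ℏ⁸).
E_h = 4.38e-18 J
a₀ = 5.26e-11 m
E_h/a₀³ = 3.01e13 J/m³

3.01e13 J/m³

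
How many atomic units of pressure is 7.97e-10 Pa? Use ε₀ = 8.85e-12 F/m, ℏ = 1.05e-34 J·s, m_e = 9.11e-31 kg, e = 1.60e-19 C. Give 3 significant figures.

2.65e-23

atomic unit of pressure: P_au = E_h/a₀³ = m_e⁴e¹⁰/((4πε₀)⁵ℏ⁸) = 3.01e13 Pa.
7.97e-10 / 3.01e13 = 2.65e-23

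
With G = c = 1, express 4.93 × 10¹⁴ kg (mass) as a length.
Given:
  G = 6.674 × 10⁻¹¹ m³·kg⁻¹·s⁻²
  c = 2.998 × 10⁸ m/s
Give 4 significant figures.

In G = c = 1 units mass has dimensions of length; the conversion factor is G/c².
4.93 × 10¹⁴ kg × (G/c²) = 3.661 × 10⁻¹³ m

3.661 × 10⁻¹³ m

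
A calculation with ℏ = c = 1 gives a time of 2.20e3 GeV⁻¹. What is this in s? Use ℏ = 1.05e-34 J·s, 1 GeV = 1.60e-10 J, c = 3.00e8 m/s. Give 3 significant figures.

A time is [E]⁻¹ in ℏ=c=1; restore one factor of ℏ.
1 GeV⁻¹ → ℏ × (1 GeV in J)⁻¹ = 6.56e-25 s.
Result: 2.20e3 × 6.56e-25 = 1.44e-21 s.

1.44e-21 s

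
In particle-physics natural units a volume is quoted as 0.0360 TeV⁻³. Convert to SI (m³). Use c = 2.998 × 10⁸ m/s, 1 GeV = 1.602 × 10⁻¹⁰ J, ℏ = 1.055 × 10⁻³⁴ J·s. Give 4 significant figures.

Volume is [L]³ = [E]⁻³·(ℏc)³.
1 GeV⁻³ → (ℏc)³ × (1 GeV in J)⁻³ = 7.696 × 10⁻⁴⁸ m³.
Convert the energy scale: 0.0360 TeV⁻³ = 3.60 × 10⁻¹¹ GeV⁻³.
Result: 3.60 × 10⁻¹¹ × 7.696 × 10⁻⁴⁸ = 2.771 × 10⁻⁵⁸ m³.

2.771 × 10⁻⁵⁸ m³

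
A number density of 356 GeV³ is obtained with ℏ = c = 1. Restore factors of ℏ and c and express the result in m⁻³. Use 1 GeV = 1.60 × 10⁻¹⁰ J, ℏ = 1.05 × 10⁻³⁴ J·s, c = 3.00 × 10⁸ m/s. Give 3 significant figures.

4.67 × 10⁴⁹ m⁻³

Number density is [L]⁻³ = [E]³/(ℏc)³.
1 GeV³ → 1/(ℏc)³ × (1 GeV in J)³ = 1.31 × 10⁴⁷ m⁻³.
Result: 356 × 1.31 × 10⁴⁷ = 4.67 × 10⁴⁹ m⁻³.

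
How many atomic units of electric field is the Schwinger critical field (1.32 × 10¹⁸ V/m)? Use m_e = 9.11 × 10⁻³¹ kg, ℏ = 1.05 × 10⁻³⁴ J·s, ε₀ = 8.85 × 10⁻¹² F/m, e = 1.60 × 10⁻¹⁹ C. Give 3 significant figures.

atomic unit of electric field: E_au = E_h/(e a₀) = m_e²e⁵/((4πε₀)³ℏ⁴) = 5.20 × 10¹¹ V/m.
1.32 × 10¹⁸ / 5.20 × 10¹¹ = 2.54 × 10⁶

2.54 × 10⁶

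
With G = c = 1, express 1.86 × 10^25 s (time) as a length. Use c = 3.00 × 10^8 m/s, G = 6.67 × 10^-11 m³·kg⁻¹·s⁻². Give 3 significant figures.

Time → length via c.
1.86 × 10^25 s × (c) = 5.58 × 10^33 m

5.58 × 10^33 m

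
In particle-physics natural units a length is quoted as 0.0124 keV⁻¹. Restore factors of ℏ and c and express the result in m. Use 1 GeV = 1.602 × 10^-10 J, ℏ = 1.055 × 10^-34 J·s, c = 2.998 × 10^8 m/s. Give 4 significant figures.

2.448 × 10^-12 m

A length is [E]⁻¹ in ℏ=c=1; restore one factor of ℏc.
1 GeV⁻¹ → ℏc × (1 GeV in J)⁻¹ = 1.974 × 10^-16 m.
Convert the energy scale: 0.0124 keV⁻¹ = 1.24 × 10^4 GeV⁻¹.
Result: 1.24 × 10^4 × 1.974 × 10^-16 = 2.448 × 10^-12 m.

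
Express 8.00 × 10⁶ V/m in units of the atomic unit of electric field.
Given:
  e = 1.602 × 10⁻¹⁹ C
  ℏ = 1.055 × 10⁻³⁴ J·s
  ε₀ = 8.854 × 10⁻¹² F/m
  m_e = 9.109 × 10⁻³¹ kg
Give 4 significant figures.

1.559 × 10⁻⁵

atomic unit of electric field: E_au = E_h/(e a₀) = m_e²e⁵/((4πε₀)³ℏ⁴) = 5.131 × 10¹¹ V/m.
8.00 × 10⁶ / 5.131 × 10¹¹ = 1.559 × 10⁻⁵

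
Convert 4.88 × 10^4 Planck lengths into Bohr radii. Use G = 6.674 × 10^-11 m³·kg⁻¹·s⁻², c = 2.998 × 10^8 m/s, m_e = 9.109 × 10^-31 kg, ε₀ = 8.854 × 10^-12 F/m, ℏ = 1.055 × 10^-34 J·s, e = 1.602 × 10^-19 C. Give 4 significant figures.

Planck length: ℓ_P = √(ℏG/c³) = 1.616 × 10^-35 m
Bohr radius: a₀ = 4πε₀ℏ²/(m_e e²) = 5.297 × 10^-11 m
4.88 × 10^4 × 1.616 × 10^-35 / 5.297 × 10^-11 = 1.489 × 10^-20

1.489 × 10^-20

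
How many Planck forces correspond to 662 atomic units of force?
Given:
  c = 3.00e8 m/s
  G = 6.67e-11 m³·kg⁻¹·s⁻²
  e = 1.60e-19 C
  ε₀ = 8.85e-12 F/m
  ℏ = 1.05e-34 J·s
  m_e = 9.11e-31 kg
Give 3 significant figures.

4.54e-49

atomic unit of force: F_au = E_h/a₀ = m_e²e⁶/((4πε₀)³ℏ⁴) = 8.33e-8 N
Planck force: F_P = c⁴/G = 1.21e44 N
662 × 8.33e-8 / 1.21e44 = 4.54e-49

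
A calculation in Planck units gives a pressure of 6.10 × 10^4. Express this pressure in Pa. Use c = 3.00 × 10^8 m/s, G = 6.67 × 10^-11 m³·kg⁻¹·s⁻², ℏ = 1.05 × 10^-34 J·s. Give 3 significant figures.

2.86 × 10^118 Pa

One Planck pressure: p_P = c⁷/(ℏG²) = 4.68 × 10^113 Pa.
6.10 × 10^4 × 4.68 × 10^113 Pa = 2.86 × 10^118 Pa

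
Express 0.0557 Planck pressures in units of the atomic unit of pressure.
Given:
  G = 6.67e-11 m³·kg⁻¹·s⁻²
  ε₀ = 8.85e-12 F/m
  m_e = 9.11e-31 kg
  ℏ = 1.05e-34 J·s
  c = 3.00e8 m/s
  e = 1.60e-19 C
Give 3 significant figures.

Planck pressure: p_P = c⁷/(ℏG²) = 4.68e113 Pa
atomic unit of pressure: P_au = E_h/a₀³ = m_e⁴e¹⁰/((4πε₀)⁵ℏ⁸) = 3.01e13 Pa
0.0557 × 4.68e113 / 3.01e13 = 8.66e98

8.66e98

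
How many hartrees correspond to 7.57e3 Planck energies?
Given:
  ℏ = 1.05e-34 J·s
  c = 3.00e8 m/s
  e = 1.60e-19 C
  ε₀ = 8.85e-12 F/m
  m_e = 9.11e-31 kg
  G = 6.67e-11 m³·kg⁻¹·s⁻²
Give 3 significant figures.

3.38e30

Planck energy: E_P = √(ℏc⁵/G) = 1.96e9 J
hartree: E_h = m_e e⁴/(4πε₀ℏ)² = 4.38e-18 J
7.57e3 × 1.96e9 / 4.38e-18 = 3.38e30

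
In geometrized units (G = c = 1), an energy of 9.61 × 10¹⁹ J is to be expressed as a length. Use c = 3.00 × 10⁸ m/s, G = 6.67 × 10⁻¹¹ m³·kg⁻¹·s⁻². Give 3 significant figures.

7.91 × 10⁻²⁵ m

Energy → length via G/c⁴.
9.61 × 10¹⁹ J × (G/c⁴) = 7.91 × 10⁻²⁵ m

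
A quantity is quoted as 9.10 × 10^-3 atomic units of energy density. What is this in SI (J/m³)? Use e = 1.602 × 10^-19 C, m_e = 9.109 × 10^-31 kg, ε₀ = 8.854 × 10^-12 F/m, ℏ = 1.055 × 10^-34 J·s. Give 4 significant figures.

One atomic unit of energy density: u_au = E_h/a₀³ = m_e⁴e¹⁰/((4πε₀)⁵ℏ⁸) = 2.929 × 10^13 J/m³.
9.10 × 10^-3 × 2.929 × 10^13 J/m³ = 2.666 × 10^11 J/m³

2.666 × 10^11 J/m³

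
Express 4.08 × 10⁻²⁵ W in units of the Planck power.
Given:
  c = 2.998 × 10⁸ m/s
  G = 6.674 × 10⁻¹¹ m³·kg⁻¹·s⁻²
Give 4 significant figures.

Planck power: P_P = c⁵/G = 3.629 × 10⁵² W.
4.08 × 10⁻²⁵ / 3.629 × 10⁵² = 1.124 × 10⁻⁷⁷

1.124 × 10⁻⁷⁷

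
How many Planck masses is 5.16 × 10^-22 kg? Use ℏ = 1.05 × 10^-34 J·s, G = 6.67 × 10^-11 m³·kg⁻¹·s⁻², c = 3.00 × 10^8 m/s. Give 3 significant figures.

2.37 × 10^-14

Planck mass: m_P = √(ℏc/G) = 2.17 × 10^-8 kg.
5.16 × 10^-22 / 2.17 × 10^-8 = 2.37 × 10^-14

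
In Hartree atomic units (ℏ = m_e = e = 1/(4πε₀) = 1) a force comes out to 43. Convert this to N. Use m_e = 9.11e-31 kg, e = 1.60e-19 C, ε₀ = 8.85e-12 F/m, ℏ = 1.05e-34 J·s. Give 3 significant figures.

One atomic unit of force: F_au = E_h/a₀ = m_e²e⁶/((4πε₀)³ℏ⁴) = 8.33e-8 N.
43 × 8.33e-8 N = 3.58e-6 N

3.58e-6 N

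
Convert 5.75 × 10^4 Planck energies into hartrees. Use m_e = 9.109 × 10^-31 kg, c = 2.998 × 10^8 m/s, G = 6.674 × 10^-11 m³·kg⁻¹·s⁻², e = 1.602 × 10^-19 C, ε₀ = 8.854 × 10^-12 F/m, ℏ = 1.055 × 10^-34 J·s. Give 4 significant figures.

2.584 × 10^31

Planck energy: E_P = √(ℏc⁵/G) = 1.957 × 10^9 J
hartree: E_h = m_e e⁴/(4πε₀ℏ)² = 4.354 × 10^-18 J
5.75 × 10^4 × 1.957 × 10^9 / 4.354 × 10^-18 = 2.584 × 10^31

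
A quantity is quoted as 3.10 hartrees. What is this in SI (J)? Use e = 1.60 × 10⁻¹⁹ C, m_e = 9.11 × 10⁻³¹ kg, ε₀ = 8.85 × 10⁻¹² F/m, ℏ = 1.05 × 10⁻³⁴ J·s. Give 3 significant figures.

1.36 × 10⁻¹⁷ J

One hartree: E_h = m_e e⁴/(4πε₀ℏ)² = 4.38 × 10⁻¹⁸ J.
3.10 × 4.38 × 10⁻¹⁸ J = 1.36 × 10⁻¹⁷ J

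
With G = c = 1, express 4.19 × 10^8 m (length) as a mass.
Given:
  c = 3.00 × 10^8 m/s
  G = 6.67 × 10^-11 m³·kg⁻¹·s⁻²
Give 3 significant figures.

Length → mass via c²/G.
4.19 × 10^8 m × (c²/G) = 5.65 × 10^35 kg

5.65 × 10^35 kg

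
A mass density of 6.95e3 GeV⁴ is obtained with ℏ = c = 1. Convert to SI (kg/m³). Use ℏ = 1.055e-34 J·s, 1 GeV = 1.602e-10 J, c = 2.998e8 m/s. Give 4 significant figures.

1.610e24 kg/m³

Mass density is [E]/(c²[L]³) = [E]⁴/(ℏ³c⁵).
1 GeV⁴ → 1/(ℏ³c⁵) × (1 GeV in J)⁴ = 2.316e20 kg/m³.
Result: 6.95e3 × 2.316e20 = 1.610e24 kg/m³.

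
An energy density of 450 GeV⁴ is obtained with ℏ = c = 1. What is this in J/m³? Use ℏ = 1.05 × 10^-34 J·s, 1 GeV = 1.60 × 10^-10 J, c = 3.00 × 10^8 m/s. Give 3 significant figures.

[E]/[L]³ = [E]⁴/(ℏc)³; restore (ℏc)⁻³.
1 GeV⁴ → 1/(ℏc)³ × (1 GeV in J)⁴ = 2.10 × 10^37 J/m³.
Result: 450 × 2.10 × 10^37 = 9.44 × 10^39 J/m³.

9.44 × 10^39 J/m³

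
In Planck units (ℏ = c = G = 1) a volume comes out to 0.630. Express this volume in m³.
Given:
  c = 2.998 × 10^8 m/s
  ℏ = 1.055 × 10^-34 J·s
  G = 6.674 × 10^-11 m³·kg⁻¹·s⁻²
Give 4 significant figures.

2.661 × 10^-105 m³

One Planck volume: V_P = (ℏG/c³)^(3/2) = 4.224 × 10^-105 m³.
0.630 × 4.224 × 10^-105 m³ = 2.661 × 10^-105 m³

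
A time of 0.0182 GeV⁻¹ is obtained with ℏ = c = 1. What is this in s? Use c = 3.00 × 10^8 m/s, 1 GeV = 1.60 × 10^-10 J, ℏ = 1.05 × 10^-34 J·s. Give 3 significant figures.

A time is [E]⁻¹ in ℏ=c=1; restore one factor of ℏ.
1 GeV⁻¹ → ℏ × (1 GeV in J)⁻¹ = 6.56 × 10^-25 s.
Result: 0.0182 × 6.56 × 10^-25 = 1.19 × 10^-26 s.

1.19 × 10^-26 s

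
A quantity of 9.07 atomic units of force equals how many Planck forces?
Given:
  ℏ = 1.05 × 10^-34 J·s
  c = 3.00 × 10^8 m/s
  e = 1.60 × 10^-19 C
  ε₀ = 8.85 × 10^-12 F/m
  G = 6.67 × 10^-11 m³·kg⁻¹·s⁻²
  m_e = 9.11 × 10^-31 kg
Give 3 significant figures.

6.22 × 10^-51

atomic unit of force: F_au = E_h/a₀ = m_e²e⁶/((4πε₀)³ℏ⁴) = 8.33 × 10^-8 N
Planck force: F_P = c⁴/G = 1.21 × 10^44 N
9.07 × 8.33 × 10^-8 / 1.21 × 10^44 = 6.22 × 10^-51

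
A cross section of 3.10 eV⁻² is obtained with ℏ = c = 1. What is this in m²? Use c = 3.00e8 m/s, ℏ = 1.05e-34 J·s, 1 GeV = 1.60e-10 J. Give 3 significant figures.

Area is [L]² = [E]⁻²·(ℏc)²; restore (ℏc)².
1 GeV⁻² → (ℏc)² × (1 GeV in J)⁻² = 3.88e-32 m².
Convert the energy scale: 3.10 eV⁻² = 3.10e18 GeV⁻².
Result: 3.10e18 × 3.88e-32 = 1.20e-13 m².

1.20e-13 m²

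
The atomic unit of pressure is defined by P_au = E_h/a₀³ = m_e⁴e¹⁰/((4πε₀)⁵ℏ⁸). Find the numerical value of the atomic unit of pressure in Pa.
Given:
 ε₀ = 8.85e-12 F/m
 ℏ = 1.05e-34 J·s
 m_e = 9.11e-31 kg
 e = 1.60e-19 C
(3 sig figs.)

P_au = E_h/a₀³ = m_e⁴e¹⁰/((4πε₀)⁵ℏ⁸)
E_h = 4.38e-18 J
a₀ = 5.26e-11 m
E_h/a₀³ = 3.01e13 Pa

3.01e13 Pa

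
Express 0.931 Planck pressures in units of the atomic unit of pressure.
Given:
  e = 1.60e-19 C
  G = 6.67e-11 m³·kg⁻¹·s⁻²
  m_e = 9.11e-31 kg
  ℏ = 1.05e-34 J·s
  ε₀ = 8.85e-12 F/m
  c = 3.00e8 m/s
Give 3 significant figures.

Planck pressure: p_P = c⁷/(ℏG²) = 4.68e113 Pa
atomic unit of pressure: P_au = E_h/a₀³ = m_e⁴e¹⁰/((4πε₀)⁵ℏ⁸) = 3.01e13 Pa
0.931 × 4.68e113 / 3.01e13 = 1.45e100

1.45e100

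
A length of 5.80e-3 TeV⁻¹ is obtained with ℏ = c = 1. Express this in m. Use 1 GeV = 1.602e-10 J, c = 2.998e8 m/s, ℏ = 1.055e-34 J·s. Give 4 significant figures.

1.145e-21 m

A length is [E]⁻¹ in ℏ=c=1; restore one factor of ℏc.
1 GeV⁻¹ → ℏc × (1 GeV in J)⁻¹ = 1.974e-16 m.
Convert the energy scale: 5.80e-3 TeV⁻¹ = 5.80e-6 GeV⁻¹.
Result: 5.80e-6 × 1.974e-16 = 1.145e-21 m.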